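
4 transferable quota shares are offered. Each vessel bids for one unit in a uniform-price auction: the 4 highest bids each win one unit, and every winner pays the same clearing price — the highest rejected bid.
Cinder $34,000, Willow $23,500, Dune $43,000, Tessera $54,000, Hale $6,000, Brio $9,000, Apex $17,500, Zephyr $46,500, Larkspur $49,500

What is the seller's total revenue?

Ordering the bids: 54,000 (Tessera), 49,500 (Larkspur), 46,500 (Zephyr), 43,000 (Dune), 34,000 (Cinder), 23,500 (Willow), …
The 4 highest are Tessera, Larkspur, Zephyr, Dune.
Highest unsuccessful bid: $34,000 → clearing price.
Total revenue = 4 × $34,000 = $136,000.

Total revenue: $136,000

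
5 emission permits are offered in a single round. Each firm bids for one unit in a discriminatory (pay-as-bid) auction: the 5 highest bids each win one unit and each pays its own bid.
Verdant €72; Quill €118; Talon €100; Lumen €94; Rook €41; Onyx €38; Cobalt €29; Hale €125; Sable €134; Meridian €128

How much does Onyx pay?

Sorting: 134 (Sable), 128 (Meridian), 125 (Hale), 118 (Quill), 100 (Talon), 94 (Lumen), 72 (Verdant), …
The 5 highest are Sable, Meridian, Hale, Quill, Talon.
Onyx does not win → €0.

Onyx pays €0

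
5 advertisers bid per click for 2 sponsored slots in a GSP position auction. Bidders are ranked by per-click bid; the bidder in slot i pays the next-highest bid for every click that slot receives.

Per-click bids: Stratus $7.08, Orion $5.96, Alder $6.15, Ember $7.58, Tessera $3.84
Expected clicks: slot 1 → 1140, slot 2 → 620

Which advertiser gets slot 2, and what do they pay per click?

Stratus; $6.15 per click

Ranked by bid: $7.58 (Ember) > $7.08 (Stratus) > $6.15 (Alder) > …
Slot 2 goes to the second-ranked bidder, Stratus, who pays the next bid down: $6.15/click.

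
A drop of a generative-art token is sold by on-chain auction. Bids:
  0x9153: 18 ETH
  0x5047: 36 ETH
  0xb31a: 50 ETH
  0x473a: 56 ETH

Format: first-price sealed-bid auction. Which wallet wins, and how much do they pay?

Rule: the highest bidder wins and pays their own bid.
Sorting bids: 56 (0x473a) > 50 (0xb31a) > 36 (0x5047) > 18 (0x9153)
0x473a is highest → pays own bid, 56 ETH.

0x473a pays 56 ETH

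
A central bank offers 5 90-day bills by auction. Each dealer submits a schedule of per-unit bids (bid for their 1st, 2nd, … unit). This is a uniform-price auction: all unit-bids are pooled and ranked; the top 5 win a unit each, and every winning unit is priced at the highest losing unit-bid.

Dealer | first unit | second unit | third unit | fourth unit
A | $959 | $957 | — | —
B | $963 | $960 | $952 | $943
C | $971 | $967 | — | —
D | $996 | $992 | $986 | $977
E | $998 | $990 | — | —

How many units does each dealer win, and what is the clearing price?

Merging the schedules and taking the best 5: 998 (E-1), 996 (D-1), 992 (D-2), 990 (E-2), 986 (D-3)
Highest rejected unit-bid = $977.
Allocation: D 3, E 2.

D 3, E 2; clearing price $977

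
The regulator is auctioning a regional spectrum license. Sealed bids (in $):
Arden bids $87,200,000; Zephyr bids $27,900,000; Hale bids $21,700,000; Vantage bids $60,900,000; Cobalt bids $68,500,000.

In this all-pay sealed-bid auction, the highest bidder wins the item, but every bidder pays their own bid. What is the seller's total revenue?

Rule: the highest bidder wins the item, but every bidder pays their own bid.
Bids ranked: 87,200,000 (Arden) > 68,500,000 (Cobalt) > 60,900,000 (Vantage) > 27,900,000 (Zephyr) > 21,700,000 (Hale)
Every bidder forfeits their bid regardless of winning.
Revenue = 87,200,000 + 27,900,000 + 21,700,000 + 60,900,000 + 68,500,000 = $266,200,000.

Total revenue: $266,200,000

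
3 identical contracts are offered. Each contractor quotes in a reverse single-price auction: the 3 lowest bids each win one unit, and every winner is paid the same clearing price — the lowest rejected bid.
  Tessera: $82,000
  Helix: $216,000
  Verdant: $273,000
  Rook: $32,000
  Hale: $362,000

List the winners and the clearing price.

Rook, Tessera, Helix; each is paid $273,000

Sorting: 32,000 (Rook), 82,000 (Tessera), 216,000 (Helix), 273,000 (Verdant), 362,000 (Hale)
The 3 lowest are Rook, Tessera, Helix.
Lowest unsuccessful bid: $273,000 → clearing price.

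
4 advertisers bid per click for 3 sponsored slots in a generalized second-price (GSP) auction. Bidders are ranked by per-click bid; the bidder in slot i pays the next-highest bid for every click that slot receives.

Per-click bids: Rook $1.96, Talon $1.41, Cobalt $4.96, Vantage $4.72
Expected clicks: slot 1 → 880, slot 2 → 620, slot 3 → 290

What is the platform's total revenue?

Per-click bids in order: $4.96 (Cobalt) > $4.72 (Vantage) > $1.96 (Rook) > $1.41 (Talon)
Slot 1: Cobalt pays $4.72 × 880 = $4153.60
Slot 2: Vantage pays $1.96 × 620 = $1215.20
Slot 3: Rook pays $1.41 × 290 = $408.90
Total = $5777.70

Total revenue: $5777.70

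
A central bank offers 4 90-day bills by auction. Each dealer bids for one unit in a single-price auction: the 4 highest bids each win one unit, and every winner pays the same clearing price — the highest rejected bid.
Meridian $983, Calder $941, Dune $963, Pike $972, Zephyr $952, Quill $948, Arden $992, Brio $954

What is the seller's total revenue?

Total revenue: $3,816

Sorting: 992 (Arden), 983 (Meridian), 972 (Pike), 963 (Dune), 954 (Brio), 952 (Zephyr), …
Top 4: Arden, Meridian, Pike, Dune.
Clearing price = highest rejected bid = $954.
Total revenue = 4 × $954 = $3,816.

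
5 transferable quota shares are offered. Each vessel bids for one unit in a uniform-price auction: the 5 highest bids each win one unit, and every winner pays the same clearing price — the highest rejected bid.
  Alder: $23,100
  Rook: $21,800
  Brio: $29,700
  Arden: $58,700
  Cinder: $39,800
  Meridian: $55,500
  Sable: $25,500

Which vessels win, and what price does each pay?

Sorting: 58,700 (Arden), 55,500 (Meridian), 39,800 (Cinder), 29,700 (Brio), 25,500 (Sable), 23,100 (Alder), 21,800 (Rook)
Top 5: Arden, Meridian, Cinder, Brio, Sable.
Clearing price = highest rejected bid = $23,100.

Arden, Meridian, Cinder, Brio, Sable; each pays $23,100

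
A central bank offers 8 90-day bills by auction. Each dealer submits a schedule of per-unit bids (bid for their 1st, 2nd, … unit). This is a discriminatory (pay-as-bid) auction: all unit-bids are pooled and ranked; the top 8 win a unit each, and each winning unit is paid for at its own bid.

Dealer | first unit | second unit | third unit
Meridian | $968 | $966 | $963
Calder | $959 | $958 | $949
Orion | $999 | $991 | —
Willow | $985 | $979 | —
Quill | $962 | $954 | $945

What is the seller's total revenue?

Merging the schedules and taking the best 8: 999 (Orion-1), 991 (Orion-2), 985 (Willow-1), 979 (Willow-2), 968 (Meridian-1), 966 (Meridian-2), 963 (Meridian-3), 962 (Quill-1)
Next rejected bid: $959 (not a price — pay-as-bid).
Each winning unit pays its own bid.
Revenue = 999 + 991 + 985 + 979 + 968 + 966 + 963 + 962 = $7,813.

Total revenue: $7,813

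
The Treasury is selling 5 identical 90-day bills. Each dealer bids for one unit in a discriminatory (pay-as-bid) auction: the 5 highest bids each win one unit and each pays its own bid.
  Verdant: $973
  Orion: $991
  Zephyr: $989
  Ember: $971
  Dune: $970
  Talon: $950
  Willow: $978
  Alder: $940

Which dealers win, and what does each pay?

Bids ranked high→low: 991 (Orion), 989 (Zephyr), 978 (Willow), 973 (Verdant), 971 (Ember), 970 (Dune), 950 (Talon), …
The 5 highest are Orion, Zephyr, Willow, Verdant, Ember.
Each winner pays its own bid: Orion $991, Zephyr $989, Willow $978, Verdant $973, Ember $971.

Orion $991, Zephyr $989, Willow $978, Verdant $973, Ember $971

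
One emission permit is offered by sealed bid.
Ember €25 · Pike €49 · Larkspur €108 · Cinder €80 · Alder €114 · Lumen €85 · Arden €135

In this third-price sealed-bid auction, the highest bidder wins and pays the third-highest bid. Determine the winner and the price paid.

Third-price sealed-bid auction: the highest bidder wins and pays the third-highest bid.
Sorting bids: 135 (Arden) > 114 (Alder) > 108 (Larkspur) > 85 (Lumen) > 80 (Cinder) > 49 (Pike) > …
Arden is highest; pays the third-highest bid, €108.

Arden pays €108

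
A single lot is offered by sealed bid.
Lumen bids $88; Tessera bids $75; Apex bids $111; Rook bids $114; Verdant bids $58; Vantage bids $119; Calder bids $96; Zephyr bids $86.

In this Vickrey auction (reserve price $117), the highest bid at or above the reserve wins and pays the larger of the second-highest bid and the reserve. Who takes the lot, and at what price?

Bids ranked: 119 (Vantage) > 114 (Rook) > 111 (Apex) > 96 (Calder) > 88 (Lumen) > 86 (Zephyr) > …
Vantage has the top bid at or above the reserve ($119).
Second-highest bid $114 is below the reserve $117, so the reserve binds → payment $117.

Vantage pays $117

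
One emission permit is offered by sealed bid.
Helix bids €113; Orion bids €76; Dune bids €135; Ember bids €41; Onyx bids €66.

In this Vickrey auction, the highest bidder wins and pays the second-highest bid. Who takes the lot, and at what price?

Dune pays €113

Bids in order: 135 (Dune) > 113 (Helix) > 76 (Orion) > 66 (Onyx) > 41 (Ember)
Second-price: Dune pays Helix's bid of €113.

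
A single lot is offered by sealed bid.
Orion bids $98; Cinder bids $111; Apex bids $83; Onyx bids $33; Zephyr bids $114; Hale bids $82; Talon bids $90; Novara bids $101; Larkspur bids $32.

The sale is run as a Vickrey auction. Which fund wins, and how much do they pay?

Rule: the highest bidder wins and pays the second-highest bid.
Bids ranked: 114 (Zephyr) > 111 (Cinder) > 101 (Novara) > 98 (Orion) > 90 (Talon) > 83 (Apex) > …
Zephyr is highest; pays the second-highest bid, $111.

Zephyr pays $111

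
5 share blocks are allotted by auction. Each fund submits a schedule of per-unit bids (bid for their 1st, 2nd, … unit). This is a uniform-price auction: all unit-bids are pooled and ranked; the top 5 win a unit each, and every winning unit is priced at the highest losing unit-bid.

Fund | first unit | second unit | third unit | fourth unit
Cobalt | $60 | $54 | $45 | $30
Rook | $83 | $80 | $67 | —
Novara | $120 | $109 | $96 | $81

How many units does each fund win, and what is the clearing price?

All unit-bids, highest first — top 5: 120 (Novara-1), 109 (Novara-2), 96 (Novara-3), 83 (Rook-1), 81 (Novara-4)
Highest rejected unit-bid = $80.
Allocation: Novara 4, Rook 1.

Novara 4, Rook 1; clearing price $80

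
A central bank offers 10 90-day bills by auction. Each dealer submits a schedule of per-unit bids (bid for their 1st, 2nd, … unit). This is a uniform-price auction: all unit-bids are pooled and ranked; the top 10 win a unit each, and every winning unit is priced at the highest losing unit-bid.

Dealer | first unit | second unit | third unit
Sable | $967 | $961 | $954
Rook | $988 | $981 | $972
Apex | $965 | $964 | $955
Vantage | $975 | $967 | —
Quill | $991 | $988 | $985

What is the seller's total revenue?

Total revenue: $9,640

All unit-bids, highest first — top 10: 991 (Quill-1), 988 (Rook-1), 988 (Quill-2), 985 (Quill-3), 981 (Rook-2), 975 (Vantage-1), 972 (Rook-3), 967 (Sable-1), 967 (Vantage-2), 965 (Apex-1)
First bid not allocated: $964.
Allocation: Apex 1, Quill 3, Rook 3, Sable 1, Vantage 2. Every unit priced at $964.
Revenue = 10 × 964 = $9,640.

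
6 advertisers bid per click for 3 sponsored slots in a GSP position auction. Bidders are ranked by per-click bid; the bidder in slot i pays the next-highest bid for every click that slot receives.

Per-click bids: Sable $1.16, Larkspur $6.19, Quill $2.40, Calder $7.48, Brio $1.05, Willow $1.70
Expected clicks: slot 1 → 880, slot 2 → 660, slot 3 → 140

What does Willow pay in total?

Willow pays $0.00

Ranked by bid: $7.48 (Calder) > $6.19 (Larkspur) > $2.40 (Quill) > $1.70 (Willow) > …
Willow ranks below slot 3 → no slot, pays nothing.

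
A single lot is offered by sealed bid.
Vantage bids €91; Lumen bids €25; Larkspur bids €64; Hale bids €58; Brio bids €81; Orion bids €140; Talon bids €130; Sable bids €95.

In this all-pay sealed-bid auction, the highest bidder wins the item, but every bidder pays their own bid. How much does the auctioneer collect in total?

Total revenue: €684

Bids ranked: 140 (Orion) > 130 (Talon) > 95 (Sable) > 91 (Vantage) > 81 (Brio) > 64 (Larkspur) > …
Every bidder forfeits their bid regardless of winning.
Revenue = 91 + 25 + 64 + 58 + 81 + 140 + 130 + 95 = €684.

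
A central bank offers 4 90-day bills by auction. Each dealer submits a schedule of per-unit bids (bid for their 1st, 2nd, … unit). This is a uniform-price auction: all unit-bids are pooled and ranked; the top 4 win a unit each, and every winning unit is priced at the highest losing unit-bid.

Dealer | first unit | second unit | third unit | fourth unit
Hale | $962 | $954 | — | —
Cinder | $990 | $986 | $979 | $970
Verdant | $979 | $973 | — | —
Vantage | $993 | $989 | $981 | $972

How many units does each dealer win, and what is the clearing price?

Cinder 2, Vantage 2; clearing price $981

Pooled unit-bids ranked (top 4): 993 (Vantage-1), 990 (Cinder-1), 989 (Vantage-2), 986 (Cinder-2)
First bid not allocated: $981.
Allocation: Cinder 2, Vantage 2.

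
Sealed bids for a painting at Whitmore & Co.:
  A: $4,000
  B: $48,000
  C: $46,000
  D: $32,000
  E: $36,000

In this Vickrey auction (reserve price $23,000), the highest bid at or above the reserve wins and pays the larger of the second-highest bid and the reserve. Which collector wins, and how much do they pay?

B pays $46,000

Sorting bids: 48,000 (B) > 46,000 (C) > 36,000 (E) > 32,000 (D) > 4,000 (A)
B has the top bid at or above the reserve ($48,000).
Second-highest bid $46,000 exceeds the reserve $23,000 → payment $46,000.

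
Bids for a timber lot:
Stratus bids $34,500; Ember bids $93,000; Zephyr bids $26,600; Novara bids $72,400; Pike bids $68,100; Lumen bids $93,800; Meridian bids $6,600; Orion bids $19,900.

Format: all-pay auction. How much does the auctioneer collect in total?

Total revenue: $414,900

Bids ranked: 93,800 (Lumen) > 93,000 (Ember) > 72,400 (Novara) > 68,100 (Pike) > 34,500 (Stratus) > 26,600 (Zephyr) > …
Every bidder forfeits their bid regardless of winning.
Revenue = 34,500 + 93,000 + 26,600 + 72,400 + 68,100 + 93,800 + 6,600 + 19,900 = $414,900.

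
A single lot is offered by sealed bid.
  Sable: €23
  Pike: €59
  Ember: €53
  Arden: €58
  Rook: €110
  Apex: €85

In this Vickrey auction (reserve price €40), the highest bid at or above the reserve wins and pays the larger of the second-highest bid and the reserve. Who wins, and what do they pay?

Rook pays €85

Bids ranked: 110 (Rook) > 85 (Apex) > 59 (Pike) > 58 (Arden) > 53 (Ember) > 23 (Sable)
Highest eligible bid: Rook at €110.
max(second-highest €85, reserve €40) = €85; the reserve does not bind.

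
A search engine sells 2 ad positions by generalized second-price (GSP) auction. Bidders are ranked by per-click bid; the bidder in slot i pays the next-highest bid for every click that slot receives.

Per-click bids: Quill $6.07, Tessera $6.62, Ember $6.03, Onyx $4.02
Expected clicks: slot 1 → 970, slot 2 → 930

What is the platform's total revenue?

Sorting advertisers: $6.62 (Tessera) > $6.07 (Quill) > $6.03 (Ember) > …
Slot 1: Tessera pays $6.07 × 970 = $5887.90
Slot 2: Quill pays $6.03 × 930 = $5607.90
Total = $11495.80

Total revenue: $11495.80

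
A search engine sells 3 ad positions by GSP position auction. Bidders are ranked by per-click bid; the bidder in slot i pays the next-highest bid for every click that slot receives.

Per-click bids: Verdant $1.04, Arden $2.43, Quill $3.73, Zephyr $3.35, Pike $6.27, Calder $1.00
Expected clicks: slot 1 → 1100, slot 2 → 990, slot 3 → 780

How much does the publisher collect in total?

Per-click bids in order: $6.27 (Pike) > $3.73 (Quill) > $3.35 (Zephyr) > $2.43 (Arden) > …
Slot 1: Pike pays $3.73 × 1100 = $4103.00
Slot 2: Quill pays $3.35 × 990 = $3316.50
Slot 3: Zephyr pays $2.43 × 780 = $1895.40
Total = $9314.90

Total revenue: $9314.90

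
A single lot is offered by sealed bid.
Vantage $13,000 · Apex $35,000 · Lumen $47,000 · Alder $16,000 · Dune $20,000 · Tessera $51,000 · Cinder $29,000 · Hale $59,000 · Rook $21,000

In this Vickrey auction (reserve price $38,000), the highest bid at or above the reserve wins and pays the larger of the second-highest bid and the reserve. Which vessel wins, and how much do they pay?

Hale pays $51,000

Rule: the highest bid at or above the reserve wins and pays the larger of the second-highest bid and the reserve.
Bids ranked: 59,000 (Hale) > 51,000 (Tessera) > 47,000 (Lumen) > 35,000 (Apex) > 29,000 (Cinder) > 21,000 (Rook) > …
Highest eligible bid: Hale at $59,000.
max(second-highest $51,000, reserve $38,000) = $51,000; the reserve does not bind.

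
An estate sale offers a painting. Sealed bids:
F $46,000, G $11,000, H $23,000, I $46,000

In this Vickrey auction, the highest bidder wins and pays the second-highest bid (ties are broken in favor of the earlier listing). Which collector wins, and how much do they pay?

F pays $46,000

Rule: the highest bidder wins and pays the second-highest bid.
Sorting bids: 46,000 (F) > 46,000 (I) > 23,000 (H) > 11,000 (G)
F and I tie at $46,000; tie-break gives it to F.
Second-price: F pays I's bid of $46,000.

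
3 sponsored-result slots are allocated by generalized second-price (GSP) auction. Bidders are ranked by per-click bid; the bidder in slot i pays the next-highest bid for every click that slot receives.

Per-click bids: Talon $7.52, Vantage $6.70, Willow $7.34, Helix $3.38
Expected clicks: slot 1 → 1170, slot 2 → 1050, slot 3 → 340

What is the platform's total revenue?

Total revenue: $16772.00

Ranked by bid: $7.52 (Talon) > $7.34 (Willow) > $6.70 (Vantage) > $3.38 (Helix)
Slot 1: Talon pays $7.34 × 1170 = $8587.80
Slot 2: Willow pays $6.70 × 1050 = $7035.00
Slot 3: Vantage pays $3.38 × 340 = $1149.20
Total = $16772.00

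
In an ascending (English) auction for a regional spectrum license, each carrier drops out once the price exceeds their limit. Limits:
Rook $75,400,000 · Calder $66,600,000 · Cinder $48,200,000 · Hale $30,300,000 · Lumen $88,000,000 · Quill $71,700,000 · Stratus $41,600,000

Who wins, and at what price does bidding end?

Lumen wins at $75,400,000

Limits ranked: 88,000,000 (Lumen) > 75,400,000 (Rook) > 71,700,000 (Quill) > 66,600,000 (Calder) > 48,200,000 (Cinder) > 41,600,000 (Stratus) > …
Bidding ends when Rook exits at $75,400,000; Lumen takes it.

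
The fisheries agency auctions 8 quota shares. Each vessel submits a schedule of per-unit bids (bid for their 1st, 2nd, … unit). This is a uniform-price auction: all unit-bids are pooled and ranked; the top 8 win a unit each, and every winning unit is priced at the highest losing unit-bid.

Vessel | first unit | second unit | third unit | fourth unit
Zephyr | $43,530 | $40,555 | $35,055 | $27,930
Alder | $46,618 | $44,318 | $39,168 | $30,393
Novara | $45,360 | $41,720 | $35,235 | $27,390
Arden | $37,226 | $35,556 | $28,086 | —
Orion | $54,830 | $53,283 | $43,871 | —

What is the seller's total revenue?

Total revenue: $324,440

Merging the schedules and taking the best 8: 54,830 (Orion-1), 53,283 (Orion-2), 46,618 (Alder-1), 45,360 (Novara-1), 44,318 (Alder-2), 43,871 (Orion-3), 43,530 (Zephyr-1), 41,720 (Novara-2)
Highest rejected unit-bid = $40,555.
Allocation: Alder 2, Novara 2, Orion 3, Zephyr 1. Every unit priced at $40,555.
Revenue = 8 × 40,555 = $324,440.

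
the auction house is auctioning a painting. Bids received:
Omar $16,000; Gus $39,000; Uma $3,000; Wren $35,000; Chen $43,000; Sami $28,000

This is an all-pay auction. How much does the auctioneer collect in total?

All-pay auction: the highest bidder wins the item, but every bidder pays their own bid.
Bids in order: 43,000 (Chen) > 39,000 (Gus) > 35,000 (Wren) > 28,000 (Sami) > 16,000 (Omar) > 3,000 (Uma)
Chen wins with the top bid; all bids are sunk regardless.
Every bidder forfeits their bid regardless of winning.
Revenue = 16,000 + 39,000 + 3,000 + 35,000 + 43,000 + 28,000 = $164,000.

Total revenue: $164,000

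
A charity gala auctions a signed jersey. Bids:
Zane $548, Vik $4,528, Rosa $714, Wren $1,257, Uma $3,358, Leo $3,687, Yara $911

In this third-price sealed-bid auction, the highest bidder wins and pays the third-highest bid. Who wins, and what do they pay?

Bids in order: 4,528 (Vik) > 3,687 (Leo) > 3,358 (Uma) > 1,257 (Wren) > 911 (Yara) > 714 (Rosa) > …
Vik wins; payment is bid #3 in the ranking = $3,358.

Vik pays $3,358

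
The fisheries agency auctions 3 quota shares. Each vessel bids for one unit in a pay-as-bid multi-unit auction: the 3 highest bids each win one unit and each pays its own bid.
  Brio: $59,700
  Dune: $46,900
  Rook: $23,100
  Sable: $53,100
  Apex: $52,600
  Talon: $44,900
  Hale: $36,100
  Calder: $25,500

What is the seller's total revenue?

Bids ranked high→low: 59,700 (Brio), 53,100 (Sable), 52,600 (Apex), 46,900 (Dune), 44,900 (Talon), …
Winners (3 units): Brio, Sable, Apex.
Total revenue = 59,700 + 53,100 + 52,600 = $165,400.

Total revenue: $165,400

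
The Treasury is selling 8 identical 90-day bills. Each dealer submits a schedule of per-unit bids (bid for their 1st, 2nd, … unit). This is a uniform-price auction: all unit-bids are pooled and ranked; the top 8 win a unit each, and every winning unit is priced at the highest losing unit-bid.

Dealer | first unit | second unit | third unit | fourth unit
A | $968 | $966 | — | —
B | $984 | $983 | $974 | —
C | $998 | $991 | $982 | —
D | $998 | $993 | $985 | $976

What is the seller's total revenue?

Pooled unit-bids ranked (top 8): 998 (C-1), 998 (D-1), 993 (D-2), 991 (C-2), 985 (D-3), 984 (B-1), 983 (B-2), 982 (C-3)
First bid not allocated: $976.
Allocation: B 2, C 3, D 3. Every unit priced at $976.
Revenue = 8 × 976 = $7,808.

Total revenue: $7,808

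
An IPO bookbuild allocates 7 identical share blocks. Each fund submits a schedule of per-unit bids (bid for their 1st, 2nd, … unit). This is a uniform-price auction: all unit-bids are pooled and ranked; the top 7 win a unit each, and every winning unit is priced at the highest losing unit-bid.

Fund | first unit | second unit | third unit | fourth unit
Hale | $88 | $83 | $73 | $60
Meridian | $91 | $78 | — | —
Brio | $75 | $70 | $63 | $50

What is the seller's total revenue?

Merging the schedules and taking the best 7: 91 (Meridian-1), 88 (Hale-1), 83 (Hale-2), 78 (Meridian-2), 75 (Brio-1), 73 (Hale-3), 70 (Brio-2)
The (k+1)-th unit-bid is $63.
Allocation: Brio 2, Hale 3, Meridian 2. Every unit priced at $63.
Revenue = 7 × 63 = $441.

Total revenue: $441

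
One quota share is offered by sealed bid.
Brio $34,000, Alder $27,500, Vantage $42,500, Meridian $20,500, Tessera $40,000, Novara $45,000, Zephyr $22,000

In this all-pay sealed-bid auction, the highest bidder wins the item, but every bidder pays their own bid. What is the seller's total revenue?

Rule: the highest bidder wins the item, but every bidder pays their own bid.
Sorting bids: 45,000 (Novara) > 42,500 (Vantage) > 40,000 (Tessera) > 34,000 (Brio) > 27,500 (Alder) > 22,000 (Zephyr) > …
Every bidder forfeits their bid regardless of winning.
Revenue = 34,000 + 27,500 + 42,500 + 20,500 + 40,000 + 45,000 + 22,000 = $231,500.

Total revenue: $231,500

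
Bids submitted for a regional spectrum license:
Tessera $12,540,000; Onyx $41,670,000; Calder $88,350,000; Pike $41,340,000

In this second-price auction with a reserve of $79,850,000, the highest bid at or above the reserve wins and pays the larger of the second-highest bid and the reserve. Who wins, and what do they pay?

Calder pays $79,850,000

Rule: the highest bid at or above the reserve wins and pays the larger of the second-highest bid and the reserve.
Sorting bids: 88,350,000 (Calder) > 41,670,000 (Onyx) > 41,340,000 (Pike) > 12,540,000 (Tessera)
Highest eligible bid: Calder at $88,350,000.
Second-highest bid $41,670,000 is below the reserve $79,850,000, so the reserve binds → payment $79,850,000.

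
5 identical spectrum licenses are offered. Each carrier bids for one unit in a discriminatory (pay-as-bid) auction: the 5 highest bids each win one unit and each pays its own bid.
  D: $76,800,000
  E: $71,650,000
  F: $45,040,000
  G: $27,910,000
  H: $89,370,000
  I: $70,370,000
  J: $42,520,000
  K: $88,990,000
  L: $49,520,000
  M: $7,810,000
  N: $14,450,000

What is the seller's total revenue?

Total revenue: $397,180,000

Ordering the bids: 89,370,000 (H), 88,990,000 (K), 76,800,000 (D), 71,650,000 (E), 70,370,000 (I), 49,520,000 (L), 45,040,000 (F), …
The 5 highest are H, K, D, E, I.
Total revenue = 89,370,000 + 88,990,000 + 76,800,000 + 71,650,000 + 70,370,000 = $397,180,000.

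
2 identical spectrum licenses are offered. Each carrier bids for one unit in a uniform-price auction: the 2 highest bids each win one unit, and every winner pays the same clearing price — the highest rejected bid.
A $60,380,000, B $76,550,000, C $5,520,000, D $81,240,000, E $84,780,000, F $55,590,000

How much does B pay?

Sorting: 84,780,000 (E), 81,240,000 (D), 76,550,000 (B), 60,380,000 (A), …
Winners (2 units): E, D.
Clearing price = highest rejected bid = $76,550,000.
B does not win → pays $0.

B pays $0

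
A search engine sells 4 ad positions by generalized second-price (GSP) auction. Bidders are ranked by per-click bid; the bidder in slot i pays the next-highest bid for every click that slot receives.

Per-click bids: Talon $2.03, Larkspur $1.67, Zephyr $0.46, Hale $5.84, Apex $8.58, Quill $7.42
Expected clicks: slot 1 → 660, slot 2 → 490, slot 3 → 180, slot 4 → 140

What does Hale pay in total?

Hale pays $365.40

Per-click bids in order: $8.58 (Apex) > $7.42 (Quill) > $5.84 (Hale) > $2.03 (Talon) > $1.67 (Larkspur) > …
Hale holds slot 3 → pays next bid $2.03 × 180 clicks = $365.40.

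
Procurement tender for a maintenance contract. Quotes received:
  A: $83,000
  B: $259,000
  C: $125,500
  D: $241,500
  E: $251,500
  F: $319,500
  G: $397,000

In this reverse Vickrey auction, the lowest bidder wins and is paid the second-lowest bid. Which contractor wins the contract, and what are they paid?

A is paid $125,500

Bids ranked: 83,000 (A) < 125,500 (C) < 241,500 (D) < 251,500 (E) < 259,000 (B) < 319,500 (F) < …
A wins with the lowest bid; price is set by the runner-up at $125,500.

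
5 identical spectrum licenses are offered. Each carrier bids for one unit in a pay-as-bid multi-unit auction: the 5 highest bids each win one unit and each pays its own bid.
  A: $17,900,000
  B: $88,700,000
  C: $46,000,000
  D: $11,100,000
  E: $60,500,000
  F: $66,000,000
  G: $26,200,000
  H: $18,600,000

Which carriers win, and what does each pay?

Bids ranked high→low: 88,700,000 (B), 66,000,000 (F), 60,500,000 (E), 46,000,000 (C), 26,200,000 (G), 18,600,000 (H), 17,900,000 (A), …
The 5 highest are B, F, E, C, G.
Each winner pays its own bid: B $88,700,000, F $66,000,000, E $60,500,000, C $46,000,000, G $26,200,000.

B $88,700,000, F $66,000,000, E $60,500,000, C $46,000,000, G $26,200,000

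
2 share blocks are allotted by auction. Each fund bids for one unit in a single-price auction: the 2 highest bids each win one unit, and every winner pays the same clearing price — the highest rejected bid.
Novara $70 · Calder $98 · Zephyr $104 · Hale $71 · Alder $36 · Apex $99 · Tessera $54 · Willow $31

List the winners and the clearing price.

Zephyr, Apex; each pays $98

Bids ranked high→low: 104 (Zephyr), 99 (Apex), 98 (Calder), 71 (Hale), …
Top 2: Zephyr, Apex.
Clearing price = highest rejected bid = $98.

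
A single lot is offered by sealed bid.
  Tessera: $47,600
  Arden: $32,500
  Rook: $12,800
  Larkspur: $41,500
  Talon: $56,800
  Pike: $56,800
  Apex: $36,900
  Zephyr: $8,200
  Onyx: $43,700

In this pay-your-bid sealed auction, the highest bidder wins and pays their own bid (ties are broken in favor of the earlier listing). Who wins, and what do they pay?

Sorting bids: 56,800 (Talon) > 56,800 (Pike) > 47,600 (Tessera) > 43,700 (Onyx) > 41,500 (Larkspur) > 36,900 (Apex) > …
Tie at $56,800 → Talon wins by tie-break.
First-price: Talon pays what they bid, $56,800.

Talon pays $56,800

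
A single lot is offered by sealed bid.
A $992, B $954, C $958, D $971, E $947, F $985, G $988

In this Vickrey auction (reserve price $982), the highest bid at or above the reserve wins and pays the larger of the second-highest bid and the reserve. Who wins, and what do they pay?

Vickrey auction (reserve price $982): the highest bid at or above the reserve wins and pays the larger of the second-highest bid and the reserve.
Bids ranked: 992 (A) > 988 (G) > 985 (F) > 971 (D) > 958 (C) > 954 (B) > …
A has the top bid at or above the reserve ($992).
max(second-highest $988, reserve $982) = $988; the reserve does not bind.

A pays $988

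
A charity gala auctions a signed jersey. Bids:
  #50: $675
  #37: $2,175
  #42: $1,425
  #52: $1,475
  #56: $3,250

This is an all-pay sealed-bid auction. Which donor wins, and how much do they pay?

Sorting bids: 3,250 (#56) > 2,175 (#37) > 1,475 (#52) > 1,425 (#42) > 675 (#50)
#56 is highest and takes the item; every bidder forfeits their bid.

#56 pays $3,250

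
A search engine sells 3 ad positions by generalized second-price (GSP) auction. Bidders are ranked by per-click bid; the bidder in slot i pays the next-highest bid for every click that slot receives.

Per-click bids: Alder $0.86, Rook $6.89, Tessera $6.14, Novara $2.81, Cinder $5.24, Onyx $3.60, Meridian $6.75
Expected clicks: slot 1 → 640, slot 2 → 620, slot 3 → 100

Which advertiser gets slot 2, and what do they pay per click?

Meridian; $6.14 per click

Sorting advertisers: $6.89 (Rook) > $6.75 (Meridian) > $6.14 (Tessera) > $5.24 (Cinder) > …
Slot 2 goes to the second-ranked bidder, Meridian, who pays the next bid down: $6.14/click.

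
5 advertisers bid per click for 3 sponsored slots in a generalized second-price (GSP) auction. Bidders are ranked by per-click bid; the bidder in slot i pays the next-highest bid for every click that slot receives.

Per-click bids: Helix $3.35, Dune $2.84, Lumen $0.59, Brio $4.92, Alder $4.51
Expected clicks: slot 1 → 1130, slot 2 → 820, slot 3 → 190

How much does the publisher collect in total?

Total revenue: $8382.90

Sorting advertisers: $4.92 (Brio) > $4.51 (Alder) > $3.35 (Helix) > $2.84 (Dune) > …
Slot 1: Brio pays $4.51 × 1130 = $5096.30
Slot 2: Alder pays $3.35 × 820 = $2747.00
Slot 3: Helix pays $2.84 × 190 = $539.60
Total = $8382.90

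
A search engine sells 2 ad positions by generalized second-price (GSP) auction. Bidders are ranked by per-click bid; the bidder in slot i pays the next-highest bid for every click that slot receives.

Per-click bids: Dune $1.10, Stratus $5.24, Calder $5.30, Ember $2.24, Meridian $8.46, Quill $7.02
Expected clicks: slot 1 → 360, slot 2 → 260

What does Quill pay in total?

Quill pays $1378.00

Per-click bids in order: $8.46 (Meridian) > $7.02 (Quill) > $5.30 (Calder) > …
Quill holds slot 2 → pays next bid $5.30 × 260 clicks = $1378.00.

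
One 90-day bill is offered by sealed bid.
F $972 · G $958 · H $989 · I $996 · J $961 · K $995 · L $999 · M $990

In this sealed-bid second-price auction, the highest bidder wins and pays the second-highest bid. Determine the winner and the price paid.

Rule: the highest bidder wins and pays the second-highest bid.
Bids ranked: 999 (L) > 996 (I) > 995 (K) > 990 (M) > 989 (H) > 972 (F) > …
Second-price: L pays I's bid of $996.

L pays $996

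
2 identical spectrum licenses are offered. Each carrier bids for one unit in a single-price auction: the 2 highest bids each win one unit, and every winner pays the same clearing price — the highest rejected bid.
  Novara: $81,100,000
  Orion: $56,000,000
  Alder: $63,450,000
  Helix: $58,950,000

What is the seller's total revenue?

Bids ranked high→low: 81,100,000 (Novara), 63,450,000 (Alder), 58,950,000 (Helix), 56,000,000 (Orion)
Winners (2 units): Novara, Alder.
First losing bid is Helix's $58,950,000, which sets the uniform price.
Total revenue = 2 × $58,950,000 = $117,900,000.

Total revenue: $117,900,000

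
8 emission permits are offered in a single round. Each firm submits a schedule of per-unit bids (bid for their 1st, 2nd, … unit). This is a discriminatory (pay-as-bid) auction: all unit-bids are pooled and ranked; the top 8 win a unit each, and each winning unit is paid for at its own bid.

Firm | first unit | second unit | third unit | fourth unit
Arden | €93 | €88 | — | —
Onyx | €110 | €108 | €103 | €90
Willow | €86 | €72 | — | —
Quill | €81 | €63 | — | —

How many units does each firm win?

Merging the schedules and taking the best 8: 110 (Onyx-1), 108 (Onyx-2), 103 (Onyx-3), 93 (Arden-1), 90 (Onyx-4), 88 (Arden-2), 86 (Willow-1), 81 (Quill-1)
Next rejected bid: €72 (not a price — pay-as-bid).
Allocation: Arden 2, Onyx 4, Quill 1, Willow 1.

Arden 2, Onyx 4, Quill 1, Willow 1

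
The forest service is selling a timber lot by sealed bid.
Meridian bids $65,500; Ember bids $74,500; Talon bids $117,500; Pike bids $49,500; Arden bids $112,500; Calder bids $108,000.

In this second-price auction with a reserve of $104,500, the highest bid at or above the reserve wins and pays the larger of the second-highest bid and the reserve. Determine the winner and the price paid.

Talon pays $112,500

Sorting bids: 117,500 (Talon) > 112,500 (Arden) > 108,000 (Calder) > 74,500 (Ember) > 65,500 (Meridian) > 49,500 (Pike)
Talon has the top bid at or above the reserve ($117,500).
max(second-highest $112,500, reserve $104,500) = $112,500; the reserve does not bind.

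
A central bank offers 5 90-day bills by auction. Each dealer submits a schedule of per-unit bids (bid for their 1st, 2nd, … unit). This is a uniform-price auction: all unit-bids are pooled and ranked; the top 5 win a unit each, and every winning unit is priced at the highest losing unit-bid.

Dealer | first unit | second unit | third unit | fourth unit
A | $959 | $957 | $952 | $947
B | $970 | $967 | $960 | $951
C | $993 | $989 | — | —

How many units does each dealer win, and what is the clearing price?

B 3, C 2; clearing price $959

Pooled unit-bids ranked (top 5): 993 (C-1), 989 (C-2), 970 (B-1), 967 (B-2), 960 (B-3)
The (k+1)-th unit-bid is $959.
Allocation: B 3, C 2.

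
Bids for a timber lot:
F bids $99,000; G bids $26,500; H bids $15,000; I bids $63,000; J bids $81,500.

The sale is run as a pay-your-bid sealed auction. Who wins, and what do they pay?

F pays $99,000

Bids in order: 99,000 (F) > 81,500 (J) > 63,000 (I) > 26,500 (G) > 15,000 (H)
First-price: F pays what they bid, $99,000.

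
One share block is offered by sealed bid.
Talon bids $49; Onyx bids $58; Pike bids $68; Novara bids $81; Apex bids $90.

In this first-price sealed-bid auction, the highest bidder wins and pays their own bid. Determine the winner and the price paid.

First-price sealed-bid auction: the highest bidder wins and pays their own bid.
Bids in order: 90 (Apex) > 81 (Novara) > 68 (Pike) > 58 (Onyx) > 49 (Talon)
Apex has the highest bid and pays exactly that: $90.

Apex pays $90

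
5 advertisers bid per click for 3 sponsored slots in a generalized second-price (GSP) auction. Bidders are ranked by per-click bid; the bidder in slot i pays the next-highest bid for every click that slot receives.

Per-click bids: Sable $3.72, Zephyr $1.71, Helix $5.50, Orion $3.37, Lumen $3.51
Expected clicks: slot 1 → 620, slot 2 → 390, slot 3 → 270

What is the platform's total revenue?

Per-click bids in order: $5.50 (Helix) > $3.72 (Sable) > $3.51 (Lumen) > $3.37 (Orion) > …
Slot 1: Helix pays $3.72 × 620 = $2306.40
Slot 2: Sable pays $3.51 × 390 = $1368.90
Slot 3: Lumen pays $3.37 × 270 = $909.90
Total = $4585.20

Total revenue: $4585.20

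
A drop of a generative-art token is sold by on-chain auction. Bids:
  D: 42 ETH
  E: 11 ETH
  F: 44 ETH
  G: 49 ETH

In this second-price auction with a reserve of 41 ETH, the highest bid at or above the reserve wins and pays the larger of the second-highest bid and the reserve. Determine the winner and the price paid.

Second-price auction with a reserve of 41 ETH: the highest bid at or above the reserve wins and pays the larger of the second-highest bid and the reserve.
Bids ranked: 49 (G) > 44 (F) > 42 (D) > 11 (E)
Highest eligible bid: G at 49 ETH.
Second-highest bid 44 ETH exceeds the reserve 41 ETH → payment 44 ETH.

G pays 44 ETH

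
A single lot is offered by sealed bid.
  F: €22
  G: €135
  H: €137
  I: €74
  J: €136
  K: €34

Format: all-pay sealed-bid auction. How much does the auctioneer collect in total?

Total revenue: €538

All-pay sealed-bid auction: the highest bidder wins the item, but every bidder pays their own bid.
Bids in order: 137 (H) > 136 (J) > 135 (G) > 74 (I) > 34 (K) > 22 (F)
Every bidder forfeits their bid regardless of winning.
Revenue = 22 + 135 + 137 + 74 + 136 + 34 = €538.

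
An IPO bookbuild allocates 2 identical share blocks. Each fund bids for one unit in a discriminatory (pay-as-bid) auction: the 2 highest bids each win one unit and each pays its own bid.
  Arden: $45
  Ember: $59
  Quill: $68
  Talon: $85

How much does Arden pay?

Bids ranked high→low: 85 (Talon), 68 (Quill), 59 (Ember), 45 (Arden)
The 2 highest are Talon, Quill.
Arden does not win → $0.

Arden pays $0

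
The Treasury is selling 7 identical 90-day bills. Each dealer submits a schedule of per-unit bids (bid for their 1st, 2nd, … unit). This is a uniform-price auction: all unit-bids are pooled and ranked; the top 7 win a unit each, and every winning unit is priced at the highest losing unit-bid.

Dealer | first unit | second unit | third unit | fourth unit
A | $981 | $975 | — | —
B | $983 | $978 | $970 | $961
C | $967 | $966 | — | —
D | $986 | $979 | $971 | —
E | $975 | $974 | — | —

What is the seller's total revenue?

Total revenue: $6,818

Merging the schedules and taking the best 7: 986 (D-1), 983 (B-1), 981 (A-1), 979 (D-2), 978 (B-2), 975 (A-2), 975 (E-1)
The (k+1)-th unit-bid is $974.
Allocation: A 2, B 2, D 2, E 1. Every unit priced at $974.
Revenue = 7 × 974 = $6,818.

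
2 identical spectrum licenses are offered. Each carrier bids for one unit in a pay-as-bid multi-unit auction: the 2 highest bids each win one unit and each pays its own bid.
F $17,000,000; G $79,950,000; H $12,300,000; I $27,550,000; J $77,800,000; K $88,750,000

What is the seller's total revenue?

Total revenue: $168,700,000

Sorting: 88,750,000 (K), 79,950,000 (G), 77,800,000 (J), 27,550,000 (I), …
Winners (2 units): K, G.
Total revenue = 88,750,000 + 79,950,000 = $168,700,000.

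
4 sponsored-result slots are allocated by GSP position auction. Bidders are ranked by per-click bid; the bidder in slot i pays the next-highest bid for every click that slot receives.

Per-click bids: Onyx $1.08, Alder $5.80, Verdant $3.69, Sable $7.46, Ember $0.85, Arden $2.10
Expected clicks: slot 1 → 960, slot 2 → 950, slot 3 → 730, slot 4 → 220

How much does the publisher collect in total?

Total revenue: $10844.10

Ranked by bid: $7.46 (Sable) > $5.80 (Alder) > $3.69 (Verdant) > $2.10 (Arden) > $1.08 (Onyx) > …
Slot 1: Sable pays $5.80 × 960 = $5568.00
Slot 2: Alder pays $3.69 × 950 = $3505.50
Slot 3: Verdant pays $2.10 × 730 = $1533.00
Slot 4: Arden pays $1.08 × 220 = $237.60
Total = $10844.10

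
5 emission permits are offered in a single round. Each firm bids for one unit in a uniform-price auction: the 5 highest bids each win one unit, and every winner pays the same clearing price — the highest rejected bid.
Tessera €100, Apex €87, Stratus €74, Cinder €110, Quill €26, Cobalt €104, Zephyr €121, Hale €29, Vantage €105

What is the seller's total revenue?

Total revenue: €435

Ordering the bids: 121 (Zephyr), 110 (Cinder), 105 (Vantage), 104 (Cobalt), 100 (Tessera), 87 (Apex), 74 (Stratus), …
Winners (5 units): Zephyr, Cinder, Vantage, Cobalt, Tessera.
Highest unsuccessful bid: €87 → clearing price.
Total revenue = 5 × €87 = €435.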